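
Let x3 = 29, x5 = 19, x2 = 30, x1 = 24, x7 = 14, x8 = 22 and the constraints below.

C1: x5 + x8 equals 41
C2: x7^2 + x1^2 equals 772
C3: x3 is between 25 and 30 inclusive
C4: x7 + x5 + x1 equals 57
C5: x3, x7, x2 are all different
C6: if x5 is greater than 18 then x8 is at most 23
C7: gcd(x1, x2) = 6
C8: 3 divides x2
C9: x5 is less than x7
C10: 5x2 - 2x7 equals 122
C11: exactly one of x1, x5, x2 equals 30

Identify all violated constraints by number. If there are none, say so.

C1: x5 + x8 = 19 + 22 = 41 — holds.
C2: x7^2 + x1^2 = 14^2 + 24^2 = 196 + 576 = 772 — holds.
C3: x3 = 29 lies in [25, 30] — holds.
C4: x7 + x5 + x1 = 14 + 19 + 24 = 57 — holds.
C5: values 29, 14, 30 are pairwise distinct — holds.
C6: x5 = 19 > 18, so we need x8 ≤ 23; x8 = 22 ≤ 23 — holds.
C7: gcd(24, 30) = 6 — holds.
C8: 30 / 3 = 10, so 3 divides 30 — holds.
C9: x5 = 19, x7 = 14; 19 ≥ 14 (want <) — fails.
C10: 5x2 - 2x7 = 5(30) - 2(14) = 122 — holds.
C11: x1=24, x5=19, x2=30; 1 of them equals 30 — holds.

Constraint 9 is violated.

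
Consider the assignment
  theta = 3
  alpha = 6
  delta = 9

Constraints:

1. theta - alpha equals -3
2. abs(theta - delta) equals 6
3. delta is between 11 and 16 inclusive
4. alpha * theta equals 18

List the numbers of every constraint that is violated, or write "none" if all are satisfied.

1. theta - alpha = 3 - 6 = -3  OK
2. abs(3 - 9) = 6  OK
3. delta = 9 is outside [11, 16]  FAIL
4. alpha * theta = 6 * 3 = 18  OK

No — constraint 3 is not satisfied.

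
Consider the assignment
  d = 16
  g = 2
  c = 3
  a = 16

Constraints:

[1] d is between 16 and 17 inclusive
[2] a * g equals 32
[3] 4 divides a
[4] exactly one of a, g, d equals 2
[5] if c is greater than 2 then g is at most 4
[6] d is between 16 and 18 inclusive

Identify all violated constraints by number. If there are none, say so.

[1] d = 16 lies in [16, 17]  true
[2] a * g = 16 * 2 = 32  true
[3] 16 / 4 = 4, so 4 divides 16  true
[4] a=16, g=2, d=16; 1 of them equals 2  true
[5] c = 3 > 2, so we need g ≤ 4; g = 2 ≤ 4  true
[6] d = 16 lies in [16, 18]  true

None — every constraint holds.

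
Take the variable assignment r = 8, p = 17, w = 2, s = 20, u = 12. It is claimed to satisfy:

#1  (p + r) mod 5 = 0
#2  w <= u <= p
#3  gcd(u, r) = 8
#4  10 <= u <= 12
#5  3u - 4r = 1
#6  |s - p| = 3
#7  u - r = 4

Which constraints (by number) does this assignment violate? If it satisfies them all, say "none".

Constraints 3 and 5 do not hold.

#1 p + r = 25; 25 mod 5 = 0 — satisfied.
#2 values 2 <= 12 <= 17 — satisfied.
#3 gcd(12, 8) = 4, not 8 — violated.
#4 u = 12 lies in [10, 12] — satisfied.
#5 3u - 4r = 3(12) - 4(8) = 4, not 1 — violated.
#6 |20 - 17| = 3 — satisfied.
#7 u - r = 12 - 8 = 4 — satisfied.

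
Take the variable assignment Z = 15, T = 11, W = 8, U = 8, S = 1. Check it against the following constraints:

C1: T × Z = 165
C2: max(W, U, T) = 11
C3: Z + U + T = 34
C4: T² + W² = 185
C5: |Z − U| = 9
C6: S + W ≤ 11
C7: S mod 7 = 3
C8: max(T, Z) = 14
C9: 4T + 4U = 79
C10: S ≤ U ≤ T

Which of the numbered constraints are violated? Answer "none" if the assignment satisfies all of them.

Violated: 5, 7, 8, 9.

C1: T × Z = 11 × 15 = 165 — holds.
C2: max(8, 8, 11) = 11 — holds.
C3: Z + U + T = 15 + 8 + 11 = 34 — holds.
C4: T² + W² = 11² + 8² = 121 + 64 = 185 — holds.
C5: |15 − 8| = 7, not 9 — does not hold.
C6: S + W = 1 + 8 = 9; 9 ≤ 11 — holds.
C7: 1 mod 7 = 1, not 3 — does not hold.
C8: max(11, 15) = 15, not 14 — does not hold.
C9: 4T + 4U = 4(11) + 4(8) = 76, not 79 — does not hold.
C10: values 1 ≤ 8 ≤ 11 — holds.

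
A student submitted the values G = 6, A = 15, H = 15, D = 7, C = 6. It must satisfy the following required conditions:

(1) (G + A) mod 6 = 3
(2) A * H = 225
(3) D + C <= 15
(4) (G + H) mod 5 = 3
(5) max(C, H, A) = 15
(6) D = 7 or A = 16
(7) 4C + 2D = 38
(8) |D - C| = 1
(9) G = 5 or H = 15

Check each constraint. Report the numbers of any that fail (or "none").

(1) G + A = 21; 21 mod 6 = 3  true
(2) A * H = 15 * 15 = 225  true
(3) D + C = 7 + 6 = 13; 13 ≤ 15  true
(4) G + H = 21; 21 mod 5 = 1, not 3  false
(5) max(6, 15, 15) = 15  true
(6) D = 7 = 7 (first disjunct)  true
(7) 4C + 2D = 4(6) + 2(7) = 38  true
(8) |7 - 6| = 1  true
(9) G = 6 ≠ 5, but H = 15 = 15 (second disjunct)  true

No — constraint 4 is not satisfied.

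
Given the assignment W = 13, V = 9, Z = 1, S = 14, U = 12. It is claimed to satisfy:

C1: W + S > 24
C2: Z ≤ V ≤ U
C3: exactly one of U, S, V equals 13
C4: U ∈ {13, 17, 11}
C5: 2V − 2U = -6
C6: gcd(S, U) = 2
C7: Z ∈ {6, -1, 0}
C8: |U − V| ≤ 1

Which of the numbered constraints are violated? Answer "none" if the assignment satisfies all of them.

No — constraints 3, 4, 7, 8 are not satisfied.

C1: W + S = 13 + 14 = 27; 27 > 24  holds
C2: values 1 ≤ 9 ≤ 12  holds
C3: U=12, S=14, V=9; 0 of them equal 13, not exactly one  fails
C4: U = 12 is not in {13, 17, 11}  fails
C5: 2V − 2U = 2(9) − 2(12) = -6  holds
C6: gcd(14, 12) = 2  holds
C7: Z = 1 is not in {6, -1, 0}  fails
C8: |12 − 9| = 3; 3 > 1, exceeds bound 1  fails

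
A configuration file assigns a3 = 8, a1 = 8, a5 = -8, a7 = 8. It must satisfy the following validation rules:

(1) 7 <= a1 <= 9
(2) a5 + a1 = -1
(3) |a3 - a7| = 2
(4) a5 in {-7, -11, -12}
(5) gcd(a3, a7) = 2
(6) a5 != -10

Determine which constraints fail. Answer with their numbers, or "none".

Constraints 2, 3, 4, 5 are violated.

(1) a1 = 8 lies in [7, 9] — OK.
(2) a5 + a1 = -8 + 8 = 0, not -1 — violated.
(3) |8 - 8| = 0, not 2 — violated.
(4) a5 = -8 is not in {-7, -11, -12} — violated.
(5) gcd(8, 8) = 8, not 2 — violated.
(6) a5 = -8, and -8 ≠ -10 — OK.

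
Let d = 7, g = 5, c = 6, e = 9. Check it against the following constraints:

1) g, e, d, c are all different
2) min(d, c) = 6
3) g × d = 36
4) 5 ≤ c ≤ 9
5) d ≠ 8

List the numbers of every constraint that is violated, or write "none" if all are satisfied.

1) values 5, 9, 7, 6 are pairwise distinct — satisfied.
2) min(7, 6) = 6 — satisfied.
3) g × d = 5 × 7 = 35, not 36 — violated.
4) c = 6 lies in [5, 9] — satisfied.
5) d = 7, and 7 ≠ 8 — satisfied.

Constraint 3 does not hold.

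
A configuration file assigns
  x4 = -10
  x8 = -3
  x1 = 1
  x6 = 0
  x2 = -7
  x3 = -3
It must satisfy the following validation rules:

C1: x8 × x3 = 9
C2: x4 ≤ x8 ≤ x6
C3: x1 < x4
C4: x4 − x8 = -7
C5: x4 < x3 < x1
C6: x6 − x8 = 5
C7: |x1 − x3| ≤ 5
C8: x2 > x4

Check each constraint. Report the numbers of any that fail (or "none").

No — constraints 3, 6 are not satisfied.

C1: x8 × x3 = -3 × (-3) = 9  yes
C2: values -10 ≤ -3 ≤ 0  yes
C3: x1 = 1, x4 = -10; 1 ≥ -10 (want <)  no
C4: x4 − x8 = -10 − (-3) = -7  yes
C5: values -10 < -3 < 1  yes
C6: x6 − x8 = 0 − (-3) = 3, not 5  no
C7: |1 − (-3)| = 4; 4 ≤ 5  yes
C8: x2 = -7, x4 = -10; -7 > -10  yes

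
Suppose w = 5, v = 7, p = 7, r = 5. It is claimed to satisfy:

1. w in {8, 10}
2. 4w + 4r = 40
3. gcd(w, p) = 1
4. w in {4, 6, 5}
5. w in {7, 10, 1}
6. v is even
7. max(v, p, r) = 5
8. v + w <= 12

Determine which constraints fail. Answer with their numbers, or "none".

No — constraints 1, 5, 6, 7 are not satisfied.

1. w = 5 is not in {8, 10}  no
2. 4w + 4r = 4(5) + 4(5) = 40  yes
3. gcd(5, 7) = 1  yes
4. w = 5 is in {4, 6, 5}  yes
5. w = 5 is not in {7, 10, 1}  no
6. v = 7 is odd  no
7. max(7, 7, 5) = 7, not 5  no
8. v + w = 7 + 5 = 12; 12 ≤ 12  yes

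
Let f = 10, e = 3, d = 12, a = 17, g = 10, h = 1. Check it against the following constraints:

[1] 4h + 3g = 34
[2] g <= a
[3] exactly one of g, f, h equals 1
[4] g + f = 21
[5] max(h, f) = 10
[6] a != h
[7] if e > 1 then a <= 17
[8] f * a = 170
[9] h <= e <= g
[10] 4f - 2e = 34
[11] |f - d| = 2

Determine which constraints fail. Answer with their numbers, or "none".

No — constraint 4 is not satisfied.

[1] 4h + 3g = 4(1) + 3(10) = 34  OK
[2] g = 10, a = 17; 10 ≤ 17  OK
[3] g=10, f=10, h=1; 1 of them equals 1  OK
[4] g + f = 10 + 10 = 20, not 21  FAIL
[5] max(1, 10) = 10  OK
[6] a = 17, h = 1; distinct  OK
[7] e = 3 > 1, so we need a ≤ 17; a = 17 ≤ 17  OK
[8] f * a = 10 * 17 = 170  OK
[9] values 1 <= 3 <= 10  OK
[10] 4f - 2e = 4(10) - 2(3) = 34  OK
[11] |10 - 12| = 2  OK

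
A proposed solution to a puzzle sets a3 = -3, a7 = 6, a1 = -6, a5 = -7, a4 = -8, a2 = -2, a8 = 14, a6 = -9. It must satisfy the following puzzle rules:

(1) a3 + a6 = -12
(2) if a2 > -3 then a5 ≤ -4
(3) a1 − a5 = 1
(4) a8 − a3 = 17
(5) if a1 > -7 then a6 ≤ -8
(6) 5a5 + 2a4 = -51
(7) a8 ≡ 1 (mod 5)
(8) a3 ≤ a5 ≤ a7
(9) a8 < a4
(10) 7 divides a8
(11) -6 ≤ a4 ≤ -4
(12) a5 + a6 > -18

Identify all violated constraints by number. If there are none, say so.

(1) a3 + a6 = -3 + (-9) = -12  ✔
(2) a2 = -2 > -3, so we need a5 ≤ -4; a5 = -7 ≤ -4  ✔
(3) a1 − a5 = -6 − (-7) = 1  ✔
(4) a8 − a3 = 14 − (-3) = 17  ✔
(5) a1 = -6 > -7, so we need a6 ≤ -8; a6 = -9 ≤ -8  ✔
(6) 5a5 + 2a4 = 5(-7) + 2(-8) = -51  ✔
(7) 14 mod 5 = 4, not 1  ✘
(8) values -3, -7, 6; a3 = -3 is not ≤ a5 = -7  ✘
(9) a8 = 14, a4 = -8; 14 ≥ -8 (want <)  ✘
(10) 14 / 7 = 2, so 7 divides 14  ✔
(11) a4 = -8 is outside [-6, -4]  ✘
(12) a5 + a6 = -7 + (-9) = -16; -16 > -18  ✔

No — constraints 7, 8, 9, and 11 are not satisfied.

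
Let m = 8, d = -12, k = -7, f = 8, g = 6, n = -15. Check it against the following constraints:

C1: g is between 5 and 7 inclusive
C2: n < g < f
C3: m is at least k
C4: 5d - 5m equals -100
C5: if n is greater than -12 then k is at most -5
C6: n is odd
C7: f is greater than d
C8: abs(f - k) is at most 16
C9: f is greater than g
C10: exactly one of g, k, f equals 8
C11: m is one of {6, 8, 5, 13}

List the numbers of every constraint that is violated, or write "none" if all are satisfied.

All constraints are satisfied.

C1: g = 6 lies in [5, 7] — satisfied.
C2: values -15 < 6 < 8 — satisfied.
C3: m = 8, k = -7; 8 ≥ -7 — satisfied.
C4: 5d - 5m = 5(-12) - 5(8) = -100 — satisfied.
C5: n = -15, not > -12; antecedent false, conditional vacuously true — satisfied.
C6: n = -15 is odd — satisfied.
C7: f = 8, d = -12; 8 > -12 — satisfied.
C8: abs(8 - (-7)) = 15; 15 ≤ 16 — satisfied.
C9: f = 8, g = 6; 8 > 6 — satisfied.
C10: g=6, k=-7, f=8; 1 of them equals 8 — satisfied.
C11: m = 8 is in {6, 8, 5, 13} — satisfied.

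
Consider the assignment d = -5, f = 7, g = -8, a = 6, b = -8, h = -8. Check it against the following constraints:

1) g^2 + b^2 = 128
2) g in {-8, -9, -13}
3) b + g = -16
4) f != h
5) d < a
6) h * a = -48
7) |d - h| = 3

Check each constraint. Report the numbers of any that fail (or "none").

1) g^2 + b^2 = (-8)^2 + (-8)^2 = 64 + 64 = 128 — holds.
2) g = -8 is in {-8, -9, -13} — holds.
3) b + g = -8 + (-8) = -16 — holds.
4) f = 7, h = -8; distinct — holds.
5) d = -5, a = 6; -5 < 6 — holds.
6) h * a = -8 * 6 = -48 — holds.
7) |-5 - (-8)| = 3 — holds.

No violations.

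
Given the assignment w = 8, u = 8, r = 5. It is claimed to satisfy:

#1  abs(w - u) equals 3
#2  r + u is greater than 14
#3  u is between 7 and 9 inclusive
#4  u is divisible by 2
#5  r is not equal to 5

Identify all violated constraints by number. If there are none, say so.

No — constraints 1, 2, and 5 are not satisfied.

#1 abs(8 - 8) = 0, not 3 — fails.
#2 r + u = 5 + 8 = 13; 13 ≤ 14, bound 14 not met — fails.
#3 u = 8 lies in [7, 9] — holds.
#4 8 / 2 = 4, so 2 divides 8 — holds.
#5 r = 5, but 5 is required to differ — fails.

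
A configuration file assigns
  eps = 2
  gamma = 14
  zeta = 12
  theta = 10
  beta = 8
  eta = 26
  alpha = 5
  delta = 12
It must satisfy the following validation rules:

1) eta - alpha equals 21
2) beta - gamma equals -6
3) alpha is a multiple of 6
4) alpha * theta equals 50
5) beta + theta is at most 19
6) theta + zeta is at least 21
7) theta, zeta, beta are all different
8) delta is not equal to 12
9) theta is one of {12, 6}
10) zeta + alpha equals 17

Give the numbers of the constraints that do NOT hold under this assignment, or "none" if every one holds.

1) eta - alpha = 26 - 5 = 21  true
2) beta - gamma = 8 - 14 = -6  true
3) 5 = 6*0 + 5, so 6 does not divide 5  false
4) alpha * theta = 5 * 10 = 50  true
5) beta + theta = 8 + 10 = 18; 18 ≤ 19  true
6) theta + zeta = 10 + 12 = 22; 22 ≥ 21  true
7) values 10, 12, 8 are pairwise distinct  true
8) delta = 12, but 12 is required to differ  false
9) theta = 10 is not in {12, 6}  false
10) zeta + alpha = 12 + 5 = 17  true

No — constraints 3, 8, 9 are not satisfied.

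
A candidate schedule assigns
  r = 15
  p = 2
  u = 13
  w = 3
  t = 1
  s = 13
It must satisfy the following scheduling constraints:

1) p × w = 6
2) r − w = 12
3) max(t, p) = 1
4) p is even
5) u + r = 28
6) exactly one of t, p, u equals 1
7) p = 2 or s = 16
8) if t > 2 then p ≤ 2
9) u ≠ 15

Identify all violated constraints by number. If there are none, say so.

1) p × w = 2 × 3 = 6 — satisfied.
2) r − w = 15 − 3 = 12 — satisfied.
3) max(1, 2) = 2, not 1 — violated.
4) p = 2 is even — satisfied.
5) u + r = 13 + 15 = 28 — satisfied.
6) t=1, p=2, u=13; 1 of them equals 1 — satisfied.
7) p = 2 = 2 (first disjunct) — satisfied.
8) t = 1, not > 2; antecedent false, conditional vacuously true — satisfied.
9) u = 13, and 13 ≠ 15 — satisfied.

The assignment fails constraint 3.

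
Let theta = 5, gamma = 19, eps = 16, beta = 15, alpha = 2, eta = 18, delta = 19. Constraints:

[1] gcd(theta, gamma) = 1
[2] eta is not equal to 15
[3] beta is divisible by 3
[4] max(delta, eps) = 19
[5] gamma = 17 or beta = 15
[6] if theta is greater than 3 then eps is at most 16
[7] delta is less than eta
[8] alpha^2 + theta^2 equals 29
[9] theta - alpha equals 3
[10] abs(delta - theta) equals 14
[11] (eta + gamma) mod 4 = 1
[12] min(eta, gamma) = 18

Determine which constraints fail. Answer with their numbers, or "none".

Constraint 7 does not hold.

[1] gcd(5, 19) = 1  true
[2] eta = 18, and 18 ≠ 15  true
[3] 15 / 3 = 5, so 3 divides 15  true
[4] max(19, 16) = 19  true
[5] gamma = 19 ≠ 17, but beta = 15 = 15 (second disjunct)  true
[6] theta = 5 > 3, so we need eps ≤ 16; eps = 16 ≤ 16  true
[7] delta = 19, eta = 18; 19 ≥ 18 (want <)  false
[8] alpha^2 + theta^2 = 2^2 + 5^2 = 4 + 25 = 29  true
[9] theta - alpha = 5 - 2 = 3  true
[10] abs(19 - 5) = 14  true
[11] eta + gamma = 37; 37 mod 4 = 1  true
[12] min(18, 19) = 18  true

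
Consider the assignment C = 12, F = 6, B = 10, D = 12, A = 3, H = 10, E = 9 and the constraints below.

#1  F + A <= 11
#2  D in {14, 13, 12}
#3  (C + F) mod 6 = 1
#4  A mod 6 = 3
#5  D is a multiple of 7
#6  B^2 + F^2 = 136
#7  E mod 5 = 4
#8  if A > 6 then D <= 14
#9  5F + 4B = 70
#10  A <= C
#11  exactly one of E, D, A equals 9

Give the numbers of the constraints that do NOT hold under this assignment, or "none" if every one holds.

#1 F + A = 6 + 3 = 9; 9 ≤ 11 — satisfied.
#2 D = 12 is in {14, 13, 12} — satisfied.
#3 C + F = 18; 18 mod 6 = 0, not 1 — violated.
#4 3 mod 6 = 3 — satisfied.
#5 12 = 7*1 + 5, so 7 does not divide 12 — violated.
#6 B^2 + F^2 = 10^2 + 6^2 = 100 + 36 = 136 — satisfied.
#7 9 mod 5 = 4 — satisfied.
#8 A = 3, not > 6; antecedent false, conditional vacuously true — satisfied.
#9 5F + 4B = 5(6) + 4(10) = 70 — satisfied.
#10 A = 3, C = 12; 3 ≤ 12 — satisfied.
#11 E=9, D=12, A=3; 1 of them equals 9 — satisfied.

The assignment fails constraints 3, 5.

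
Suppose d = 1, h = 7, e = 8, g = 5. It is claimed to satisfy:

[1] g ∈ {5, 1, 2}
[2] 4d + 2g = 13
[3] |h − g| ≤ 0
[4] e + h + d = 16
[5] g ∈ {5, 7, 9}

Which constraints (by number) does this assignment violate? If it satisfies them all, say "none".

The assignment fails constraints 2, 3.

[1] g = 5 is in {5, 1, 2} — holds.
[2] 4d + 2g = 4(1) + 2(5) = 14, not 13 — fails.
[3] |7 − 5| = 2; 2 > 0, exceeds bound 0 — fails.
[4] e + h + d = 8 + 7 + 1 = 16 — holds.
[5] g = 5 is in {5, 7, 9} — holds.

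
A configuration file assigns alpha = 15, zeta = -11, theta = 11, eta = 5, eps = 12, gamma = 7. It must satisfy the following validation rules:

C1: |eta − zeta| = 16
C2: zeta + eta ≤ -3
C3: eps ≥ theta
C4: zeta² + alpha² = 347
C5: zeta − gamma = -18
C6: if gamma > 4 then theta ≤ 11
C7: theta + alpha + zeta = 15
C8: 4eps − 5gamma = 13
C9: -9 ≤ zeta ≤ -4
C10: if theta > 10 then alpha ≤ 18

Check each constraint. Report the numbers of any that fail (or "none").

C1: |5 − (-11)| = 16  holds
C2: zeta + eta = -11 + 5 = -6; -6 ≤ -3  holds
C3: eps = 12, theta = 11; 12 ≥ 11  holds
C4: zeta² + alpha² = (-11)² + 15² = 121 + 225 = 346, not 347  fails
C5: zeta − gamma = -11 − 7 = -18  holds
C6: gamma = 7 > 4, so we need theta ≤ 11; theta = 11 ≤ 11  holds
C7: theta + alpha + zeta = 11 + 15 + (-11) = 15  holds
C8: 4eps − 5gamma = 4(12) − 5(7) = 13  holds
C9: zeta = -11 is outside [-9, -4]  fails
C10: theta = 11 > 10, so we need alpha ≤ 18; alpha = 15 ≤ 18  holds

Constraints 4 and 9 do not hold.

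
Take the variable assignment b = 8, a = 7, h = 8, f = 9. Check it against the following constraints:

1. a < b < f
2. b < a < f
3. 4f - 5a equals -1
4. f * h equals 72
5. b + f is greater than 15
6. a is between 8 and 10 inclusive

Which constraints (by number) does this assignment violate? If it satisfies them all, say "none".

1. values 7 < 8 < 9 — OK.
2. values 8, 7, 9; b = 8 is not < a = 7 — violated.
3. 4f - 5a = 4(9) - 5(7) = 1, not -1 — violated.
4. f * h = 9 * 8 = 72 — OK.
5. b + f = 8 + 9 = 17; 17 > 15 — OK.
6. a = 7 is outside [8, 10] — violated.

No — constraints 2, 3, 6 are not satisfied.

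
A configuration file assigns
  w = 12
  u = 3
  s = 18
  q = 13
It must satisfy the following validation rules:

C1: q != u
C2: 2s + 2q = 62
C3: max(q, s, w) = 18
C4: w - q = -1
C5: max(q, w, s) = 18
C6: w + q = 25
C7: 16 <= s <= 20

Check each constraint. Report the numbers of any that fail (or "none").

All constraints are satisfied.

C1: q = 13, u = 3; distinct  ✓
C2: 2s + 2q = 2(18) + 2(13) = 62  ✓
C3: max(13, 18, 12) = 18  ✓
C4: w - q = 12 - 13 = -1  ✓
C5: max(13, 12, 18) = 18  ✓
C6: w + q = 12 + 13 = 25  ✓
C7: s = 18 lies in [16, 20]  ✓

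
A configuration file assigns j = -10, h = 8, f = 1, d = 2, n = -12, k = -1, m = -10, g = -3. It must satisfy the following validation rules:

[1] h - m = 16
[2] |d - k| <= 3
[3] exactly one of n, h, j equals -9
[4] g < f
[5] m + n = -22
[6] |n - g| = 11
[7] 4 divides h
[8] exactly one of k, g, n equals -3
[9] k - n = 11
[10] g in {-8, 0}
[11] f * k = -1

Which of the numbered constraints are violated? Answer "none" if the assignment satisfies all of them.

Constraints 1, 3, 6, 10 are violated.

[1] h - m = 8 - (-10) = 18, not 16 — violated.
[2] |2 - (-1)| = 3; 3 ≤ 3 — OK.
[3] n=-12, h=8, j=-10; 0 of them equal -9, not exactly one — violated.
[4] g = -3, f = 1; -3 < 1 — OK.
[5] m + n = -10 + (-12) = -22 — OK.
[6] |-12 - (-3)| = 9, not 11 — violated.
[7] 8 / 4 = 2, so 4 divides 8 — OK.
[8] k=-1, g=-3, n=-12; 1 of them equals -3 — OK.
[9] k - n = -1 - (-12) = 11 — OK.
[10] g = -3 is not in {-8, 0} — violated.
[11] f * k = 1 * (-1) = -1 — OK.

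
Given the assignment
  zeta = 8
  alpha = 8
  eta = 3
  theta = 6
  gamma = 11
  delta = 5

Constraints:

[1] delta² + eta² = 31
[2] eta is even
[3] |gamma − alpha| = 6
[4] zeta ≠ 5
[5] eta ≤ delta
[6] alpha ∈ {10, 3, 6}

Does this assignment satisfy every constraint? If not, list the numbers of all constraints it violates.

Constraints 1, 2, 3, and 6 do not hold.

[1] delta² + eta² = 5² + 3² = 25 + 9 = 34, not 31 — violated.
[2] eta = 3 is odd — violated.
[3] |11 − 8| = 3, not 6 — violated.
[4] zeta = 8, and 8 ≠ 5 — satisfied.
[5] eta = 3, delta = 5; 3 ≤ 5 — satisfied.
[6] alpha = 8 is not in {10, 3, 6} — violated.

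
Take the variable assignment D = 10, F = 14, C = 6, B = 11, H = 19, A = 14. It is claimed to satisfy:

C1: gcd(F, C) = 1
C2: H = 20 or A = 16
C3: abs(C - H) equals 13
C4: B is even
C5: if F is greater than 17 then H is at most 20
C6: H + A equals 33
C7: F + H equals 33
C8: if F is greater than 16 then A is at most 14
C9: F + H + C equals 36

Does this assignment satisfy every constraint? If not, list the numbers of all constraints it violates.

C1: gcd(14, 6) = 2, not 1 — violated.
C2: H = 19 ≠ 20 and A = 14 ≠ 16; both disjuncts false — violated.
C3: abs(6 - 19) = 13 — OK.
C4: B = 11 is odd — violated.
C5: F = 14, not > 17; antecedent false, conditional vacuously true — OK.
C6: H + A = 19 + 14 = 33 — OK.
C7: F + H = 14 + 19 = 33 — OK.
C8: F = 14, not > 16; antecedent false, conditional vacuously true — OK.
C9: F + H + C = 14 + 19 + 6 = 39, not 36 — violated.

No — constraints 1, 2, 4, 9 are not satisfied.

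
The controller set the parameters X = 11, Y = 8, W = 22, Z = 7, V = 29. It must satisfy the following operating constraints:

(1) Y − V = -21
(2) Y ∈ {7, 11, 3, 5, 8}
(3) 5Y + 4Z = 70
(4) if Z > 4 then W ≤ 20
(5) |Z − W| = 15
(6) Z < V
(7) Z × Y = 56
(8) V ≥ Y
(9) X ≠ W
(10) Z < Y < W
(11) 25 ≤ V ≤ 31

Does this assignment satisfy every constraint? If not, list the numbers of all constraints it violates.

(1) Y − V = 8 − 29 = -21 — satisfied.
(2) Y = 8 is in {7, 11, 3, 5, 8} — satisfied.
(3) 5Y + 4Z = 5(8) + 4(7) = 68, not 70 — violated.
(4) Z = 7 > 4, so we need W ≤ 20; but W = 22 > 20 — violated.
(5) |7 − 22| = 15 — satisfied.
(6) Z = 7, V = 29; 7 < 29 — satisfied.
(7) Z × Y = 7 × 8 = 56 — satisfied.
(8) V = 29, Y = 8; 29 ≥ 8 — satisfied.
(9) X = 11, W = 22; distinct — satisfied.
(10) values 7 < 8 < 22 — satisfied.
(11) V = 29 lies in [25, 31] — satisfied.

Constraints 3 and 4 do not hold.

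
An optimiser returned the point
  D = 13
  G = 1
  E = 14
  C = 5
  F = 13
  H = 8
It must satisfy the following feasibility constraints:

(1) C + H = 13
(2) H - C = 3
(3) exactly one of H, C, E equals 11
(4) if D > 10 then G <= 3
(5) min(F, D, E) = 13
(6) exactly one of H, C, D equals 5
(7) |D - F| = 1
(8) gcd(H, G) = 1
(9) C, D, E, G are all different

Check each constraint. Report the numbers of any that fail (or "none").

Constraints 3 and 7 are violated.

(1) C + H = 5 + 8 = 13  true
(2) H - C = 8 - 5 = 3  true
(3) H=8, C=5, E=14; 0 of them equal 11, not exactly one  false
(4) D = 13 > 10, so we need G ≤ 3; G = 1 ≤ 3  true
(5) min(13, 13, 14) = 13  true
(6) H=8, C=5, D=13; 1 of them equals 5  true
(7) |13 - 13| = 0, not 1  false
(8) gcd(8, 1) = 1  true
(9) values 5, 13, 14, 1 are pairwise distinct  true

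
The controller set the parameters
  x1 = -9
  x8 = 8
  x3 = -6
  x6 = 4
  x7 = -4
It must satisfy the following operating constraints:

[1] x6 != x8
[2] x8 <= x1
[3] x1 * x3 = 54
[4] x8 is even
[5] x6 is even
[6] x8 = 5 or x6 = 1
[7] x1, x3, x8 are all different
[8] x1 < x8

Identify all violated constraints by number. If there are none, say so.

Violated: 2, 6.

[1] x6 = 4, x8 = 8; distinct — OK.
[2] x8 = 8, x1 = -9; 8 > -9 (want ≤) — violated.
[3] x1 * x3 = -9 * (-6) = 54 — OK.
[4] x8 = 8 is even — OK.
[5] x6 = 4 is even — OK.
[6] x8 = 8 ≠ 5 and x6 = 4 ≠ 1; both disjuncts false — violated.
[7] values -9, -6, 8 are pairwise distinct — OK.
[8] x1 = -9, x8 = 8; -9 < 8 — OK.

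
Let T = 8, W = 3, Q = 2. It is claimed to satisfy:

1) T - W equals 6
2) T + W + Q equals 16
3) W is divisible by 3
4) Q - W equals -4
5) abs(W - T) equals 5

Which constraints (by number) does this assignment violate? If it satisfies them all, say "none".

1) T - W = 8 - 3 = 5, not 6 — violated.
2) T + W + Q = 8 + 3 + 2 = 13, not 16 — violated.
3) 3 / 3 = 1, so 3 divides 3 — satisfied.
4) Q - W = 2 - 3 = -1, not -4 — violated.
5) abs(3 - 8) = 5 — satisfied.

Violated: 1, 2, and 4.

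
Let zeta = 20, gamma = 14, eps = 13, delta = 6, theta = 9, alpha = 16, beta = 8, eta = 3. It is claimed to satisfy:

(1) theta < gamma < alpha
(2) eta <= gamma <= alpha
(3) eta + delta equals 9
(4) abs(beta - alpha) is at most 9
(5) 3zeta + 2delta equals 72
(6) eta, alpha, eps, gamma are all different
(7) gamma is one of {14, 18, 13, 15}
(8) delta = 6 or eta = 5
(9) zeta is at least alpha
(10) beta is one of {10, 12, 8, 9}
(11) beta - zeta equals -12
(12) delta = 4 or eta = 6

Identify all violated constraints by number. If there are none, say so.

No — constraint 12 is not satisfied.

(1) values 9 < 14 < 16  true
(2) values 3 <= 14 <= 16  true
(3) eta + delta = 3 + 6 = 9  true
(4) abs(8 - 16) = 8; 8 ≤ 9  true
(5) 3zeta + 2delta = 3(20) + 2(6) = 72  true
(6) values 3, 16, 13, 14 are pairwise distinct  true
(7) gamma = 14 is in {14, 18, 13, 15}  true
(8) delta = 6 = 6 (first disjunct)  true
(9) zeta = 20, alpha = 16; 20 ≥ 16  true
(10) beta = 8 is in {10, 12, 8, 9}  true
(11) beta - zeta = 8 - 20 = -12  true
(12) delta = 6 ≠ 4 and eta = 3 ≠ 6; both disjuncts false  false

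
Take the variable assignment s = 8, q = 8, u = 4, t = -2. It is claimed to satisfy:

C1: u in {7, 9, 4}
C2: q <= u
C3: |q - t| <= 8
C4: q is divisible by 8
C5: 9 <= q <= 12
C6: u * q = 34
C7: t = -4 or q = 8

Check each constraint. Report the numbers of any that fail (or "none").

No — constraints 2, 3, 5, and 6 are not satisfied.

C1: u = 4 is in {7, 9, 4} — holds.
C2: q = 8, u = 4; 8 > 4 (want ≤) — fails.
C3: |8 - (-2)| = 10; 10 > 8, exceeds bound 8 — fails.
C4: 8 / 8 = 1, so 8 divides 8 — holds.
C5: q = 8 is outside [9, 12] — fails.
C6: u * q = 4 * 8 = 32, not 34 — fails.
C7: t = -2 ≠ -4, but q = 8 = 8 (second disjunct) — holds.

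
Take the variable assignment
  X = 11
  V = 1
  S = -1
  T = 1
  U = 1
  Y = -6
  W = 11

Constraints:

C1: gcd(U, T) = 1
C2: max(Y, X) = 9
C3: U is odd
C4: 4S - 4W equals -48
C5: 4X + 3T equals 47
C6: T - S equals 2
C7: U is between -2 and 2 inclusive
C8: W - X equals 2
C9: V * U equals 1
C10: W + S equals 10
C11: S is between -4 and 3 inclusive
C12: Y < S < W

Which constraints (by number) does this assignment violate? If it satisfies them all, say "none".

Constraints 2 and 8 do not hold.

C1: gcd(1, 1) = 1 — OK.
C2: max(-6, 11) = 11, not 9 — violated.
C3: U = 1 is odd — OK.
C4: 4S - 4W = 4(-1) - 4(11) = -48 — OK.
C5: 4X + 3T = 4(11) + 3(1) = 47 — OK.
C6: T - S = 1 - (-1) = 2 — OK.
C7: U = 1 lies in [-2, 2] — OK.
C8: W - X = 11 - 11 = 0, not 2 — violated.
C9: V * U = 1 * 1 = 1 — OK.
C10: W + S = 11 + (-1) = 10 — OK.
C11: S = -1 lies in [-4, 3] — OK.
C12: values -6 < -1 < 11 — OK.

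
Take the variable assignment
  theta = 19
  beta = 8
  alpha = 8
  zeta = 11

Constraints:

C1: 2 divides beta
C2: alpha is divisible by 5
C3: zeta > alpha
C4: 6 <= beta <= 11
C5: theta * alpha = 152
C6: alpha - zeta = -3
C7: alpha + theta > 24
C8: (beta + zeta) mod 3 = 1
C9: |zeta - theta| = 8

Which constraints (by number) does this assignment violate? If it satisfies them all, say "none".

C1: 8 / 2 = 4, so 2 divides 8 — satisfied.
C2: 8 = 5*1 + 3, so 5 does not divide 8 — violated.
C3: zeta = 11, alpha = 8; 11 > 8 — satisfied.
C4: beta = 8 lies in [6, 11] — satisfied.
C5: theta * alpha = 19 * 8 = 152 — satisfied.
C6: alpha - zeta = 8 - 11 = -3 — satisfied.
C7: alpha + theta = 8 + 19 = 27; 27 > 24 — satisfied.
C8: beta + zeta = 19; 19 mod 3 = 1 — satisfied.
C9: |11 - 19| = 8 — satisfied.

Violated: 2.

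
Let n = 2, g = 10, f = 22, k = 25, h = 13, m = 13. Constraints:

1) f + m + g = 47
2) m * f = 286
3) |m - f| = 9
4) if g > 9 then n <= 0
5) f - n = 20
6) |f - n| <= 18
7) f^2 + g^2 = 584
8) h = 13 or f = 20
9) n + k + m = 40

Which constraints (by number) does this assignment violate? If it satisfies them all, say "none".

1) f + m + g = 22 + 13 + 10 = 45, not 47  ✗
2) m * f = 13 * 22 = 286  ✓
3) |13 - 22| = 9  ✓
4) g = 10 > 9, so we need n ≤ 0; but n = 2 > 0  ✗
5) f - n = 22 - 2 = 20  ✓
6) |22 - 2| = 20; 20 > 18, exceeds bound 18  ✗
7) f^2 + g^2 = 22^2 + 10^2 = 484 + 100 = 584  ✓
8) h = 13 = 13 (first disjunct)  ✓
9) n + k + m = 2 + 25 + 13 = 40  ✓

Constraints 1, 4, and 6 do not hold.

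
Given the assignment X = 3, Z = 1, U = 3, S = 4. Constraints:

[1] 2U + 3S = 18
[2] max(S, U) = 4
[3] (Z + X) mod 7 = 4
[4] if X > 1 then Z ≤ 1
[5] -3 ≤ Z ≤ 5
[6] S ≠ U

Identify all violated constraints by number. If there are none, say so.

[1] 2U + 3S = 2(3) + 3(4) = 18 — holds.
[2] max(4, 3) = 4 — holds.
[3] Z + X = 4; 4 mod 7 = 4 — holds.
[4] X = 3 > 1, so we need Z ≤ 1; Z = 1 ≤ 1 — holds.
[5] Z = 1 lies in [-3, 5] — holds.
[6] S = 4, U = 3; distinct — holds.

None — every constraint holds.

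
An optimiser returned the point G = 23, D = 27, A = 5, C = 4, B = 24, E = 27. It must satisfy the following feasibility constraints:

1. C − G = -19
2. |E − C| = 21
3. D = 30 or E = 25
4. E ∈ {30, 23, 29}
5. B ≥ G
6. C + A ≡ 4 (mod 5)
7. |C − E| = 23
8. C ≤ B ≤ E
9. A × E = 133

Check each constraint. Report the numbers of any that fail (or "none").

1. C − G = 4 − 23 = -19 — holds.
2. |27 − 4| = 23, not 21 — fails.
3. D = 27 ≠ 30 and E = 27 ≠ 25; both disjuncts false — fails.
4. E = 27 is not in {30, 23, 29} — fails.
5. B = 24, G = 23; 24 ≥ 23 — holds.
6. C + A = 9; 9 mod 5 = 4 — holds.
7. |4 − 27| = 23 — holds.
8. values 4 ≤ 24 ≤ 27 — holds.
9. A × E = 5 × 27 = 135, not 133 — fails.

Constraints 2, 3, 4, and 9 are violated.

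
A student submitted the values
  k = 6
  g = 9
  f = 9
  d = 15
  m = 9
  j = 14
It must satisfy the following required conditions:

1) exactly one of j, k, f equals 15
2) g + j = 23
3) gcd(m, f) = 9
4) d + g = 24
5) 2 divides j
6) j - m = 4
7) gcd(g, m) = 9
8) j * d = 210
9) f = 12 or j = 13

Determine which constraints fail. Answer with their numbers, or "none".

Violated: 1, 6, 9.

1) j=14, k=6, f=9; 0 of them equal 15, not exactly one — does not hold.
2) g + j = 9 + 14 = 23 — holds.
3) gcd(9, 9) = 9 — holds.
4) d + g = 15 + 9 = 24 — holds.
5) 14 / 2 = 7, so 2 divides 14 — holds.
6) j - m = 14 - 9 = 5, not 4 — does not hold.
7) gcd(9, 9) = 9 — holds.
8) j * d = 14 * 15 = 210 — holds.
9) f = 9 ≠ 12 and j = 14 ≠ 13; both disjuncts false — does not hold.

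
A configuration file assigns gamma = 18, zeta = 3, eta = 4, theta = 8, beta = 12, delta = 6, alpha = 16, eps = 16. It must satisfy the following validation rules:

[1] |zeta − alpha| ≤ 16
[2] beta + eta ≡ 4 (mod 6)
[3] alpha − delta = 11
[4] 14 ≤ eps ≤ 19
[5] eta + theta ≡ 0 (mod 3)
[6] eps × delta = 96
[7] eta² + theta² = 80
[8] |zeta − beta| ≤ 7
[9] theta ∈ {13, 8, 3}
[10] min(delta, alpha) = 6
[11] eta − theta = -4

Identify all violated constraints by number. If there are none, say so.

Violated: 3 and 8.

[1] |3 − 16| = 13; 13 ≤ 16  holds
[2] beta + eta = 16; 16 mod 6 = 4  holds
[3] alpha − delta = 16 − 6 = 10, not 11  fails
[4] eps = 16 lies in [14, 19]  holds
[5] eta + theta = 12; 12 mod 3 = 0  holds
[6] eps × delta = 16 × 6 = 96  holds
[7] eta² + theta² = 4² + 8² = 16 + 64 = 80  holds
[8] |3 − 12| = 9; 9 > 7, exceeds bound 7  fails
[9] theta = 8 is in {13, 8, 3}  holds
[10] min(6, 16) = 6  holds
[11] eta − theta = 4 − 8 = -4  holds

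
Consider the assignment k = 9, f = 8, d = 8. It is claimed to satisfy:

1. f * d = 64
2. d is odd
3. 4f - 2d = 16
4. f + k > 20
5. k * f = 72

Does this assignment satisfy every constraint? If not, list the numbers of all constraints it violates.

Constraints 2, 4 are violated.

1. f * d = 8 * 8 = 64  OK
2. d = 8 is even  FAIL
3. 4f - 2d = 4(8) - 2(8) = 16  OK
4. f + k = 8 + 9 = 17; 17 ≤ 20, bound 20 not met  FAIL
5. k * f = 9 * 8 = 72  OK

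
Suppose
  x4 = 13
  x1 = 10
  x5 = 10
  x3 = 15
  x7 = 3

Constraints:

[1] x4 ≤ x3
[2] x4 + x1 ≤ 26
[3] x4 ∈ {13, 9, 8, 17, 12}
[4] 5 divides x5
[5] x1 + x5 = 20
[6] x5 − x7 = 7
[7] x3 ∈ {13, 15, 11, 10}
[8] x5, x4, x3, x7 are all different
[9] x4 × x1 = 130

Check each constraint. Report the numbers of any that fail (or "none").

None — every constraint holds.

[1] x4 = 13, x3 = 15; 13 ≤ 15 — OK.
[2] x4 + x1 = 13 + 10 = 23; 23 ≤ 26 — OK.
[3] x4 = 13 is in {13, 9, 8, 17, 12} — OK.
[4] 10 / 5 = 2, so 5 divides 10 — OK.
[5] x1 + x5 = 10 + 10 = 20 — OK.
[6] x5 − x7 = 10 − 3 = 7 — OK.
[7] x3 = 15 is in {13, 15, 11, 10} — OK.
[8] values 10, 13, 15, 3 are pairwise distinct — OK.
[9] x4 × x1 = 13 × 10 = 130 — OK.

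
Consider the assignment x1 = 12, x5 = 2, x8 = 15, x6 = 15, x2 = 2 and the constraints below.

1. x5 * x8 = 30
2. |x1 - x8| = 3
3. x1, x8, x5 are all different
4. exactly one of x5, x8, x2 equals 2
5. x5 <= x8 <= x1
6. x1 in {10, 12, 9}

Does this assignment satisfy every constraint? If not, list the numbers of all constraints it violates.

Violated: 4 and 5.

1. x5 * x8 = 2 * 15 = 30  ✔
2. |12 - 15| = 3  ✔
3. values 12, 15, 2 are pairwise distinct  ✔
4. x5=2, x8=15, x2=2; 2 of them equal 2, not exactly one  ✘
5. values 2, 15, 12; x8 = 15 is not <= x1 = 12  ✘
6. x1 = 12 is in {10, 12, 9}  ✔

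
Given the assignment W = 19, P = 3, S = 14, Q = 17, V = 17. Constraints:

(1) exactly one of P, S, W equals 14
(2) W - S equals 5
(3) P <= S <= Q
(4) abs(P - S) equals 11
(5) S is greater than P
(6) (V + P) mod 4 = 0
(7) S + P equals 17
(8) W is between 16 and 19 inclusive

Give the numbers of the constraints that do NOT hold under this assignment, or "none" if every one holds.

(1) P=3, S=14, W=19; 1 of them equals 14  true
(2) W - S = 19 - 14 = 5  true
(3) values 3 <= 14 <= 17  true
(4) abs(3 - 14) = 11  true
(5) S = 14, P = 3; 14 > 3  true
(6) V + P = 20; 20 mod 4 = 0  true
(7) S + P = 14 + 3 = 17  true
(8) W = 19 lies in [16, 19]  true

None — every constraint holds.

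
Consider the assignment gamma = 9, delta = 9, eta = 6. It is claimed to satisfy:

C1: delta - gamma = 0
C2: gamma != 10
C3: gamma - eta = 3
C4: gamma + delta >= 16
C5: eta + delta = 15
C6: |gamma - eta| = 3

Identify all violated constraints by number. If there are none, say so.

No violations.

C1: delta - gamma = 9 - 9 = 0  ✓
C2: gamma = 9, and 9 ≠ 10  ✓
C3: gamma - eta = 9 - 6 = 3  ✓
C4: gamma + delta = 9 + 9 = 18; 18 ≥ 16  ✓
C5: eta + delta = 6 + 9 = 15  ✓
C6: |9 - 6| = 3  ✓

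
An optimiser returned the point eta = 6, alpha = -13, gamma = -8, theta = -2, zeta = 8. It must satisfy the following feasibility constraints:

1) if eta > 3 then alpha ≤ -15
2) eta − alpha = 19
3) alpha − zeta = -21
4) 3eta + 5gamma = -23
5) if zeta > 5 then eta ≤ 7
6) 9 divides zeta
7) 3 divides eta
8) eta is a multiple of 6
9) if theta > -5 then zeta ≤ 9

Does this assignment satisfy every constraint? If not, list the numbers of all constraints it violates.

1) eta = 6 > 3, so we need alpha ≤ -15; but alpha = -13 > -15  ✗
2) eta − alpha = 6 − (-13) = 19  ✓
3) alpha − zeta = -13 − 8 = -21  ✓
4) 3eta + 5gamma = 3(6) + 5(-8) = -22, not -23  ✗
5) zeta = 8 > 5, so we need eta ≤ 7; eta = 6 ≤ 7  ✓
6) 8 = 9×0 + 8, so 9 does not divide 8  ✗
7) 6 / 3 = 2, so 3 divides 6  ✓
8) 6 / 6 = 1, so 6 divides 6  ✓
9) theta = -2 > -5, so we need zeta ≤ 9; zeta = 8 ≤ 9  ✓

No — constraints 1, 4, and 6 are not satisfied.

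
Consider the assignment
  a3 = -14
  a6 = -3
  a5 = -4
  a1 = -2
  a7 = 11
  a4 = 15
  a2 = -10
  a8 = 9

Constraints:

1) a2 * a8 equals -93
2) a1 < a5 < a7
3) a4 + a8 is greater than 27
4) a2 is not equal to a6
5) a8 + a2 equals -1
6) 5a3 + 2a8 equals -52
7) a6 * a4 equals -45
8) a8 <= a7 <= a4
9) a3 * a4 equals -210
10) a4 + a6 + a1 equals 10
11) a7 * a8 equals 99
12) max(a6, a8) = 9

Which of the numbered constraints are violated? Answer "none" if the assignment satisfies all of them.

1) a2 * a8 = -10 * 9 = -90, not -93  ✘
2) values -2, -4, 11; a1 = -2 is not < a5 = -4  ✘
3) a4 + a8 = 15 + 9 = 24; 24 ≤ 27, bound 27 not met  ✘
4) a2 = -10, a6 = -3; distinct  ✔
5) a8 + a2 = 9 + (-10) = -1  ✔
6) 5a3 + 2a8 = 5(-14) + 2(9) = -52  ✔
7) a6 * a4 = -3 * 15 = -45  ✔
8) values 9 <= 11 <= 15  ✔
9) a3 * a4 = -14 * 15 = -210  ✔
10) a4 + a6 + a1 = 15 + (-3) + (-2) = 10  ✔
11) a7 * a8 = 11 * 9 = 99  ✔
12) max(-3, 9) = 9  ✔

Constraints 1, 2, and 3 are violated.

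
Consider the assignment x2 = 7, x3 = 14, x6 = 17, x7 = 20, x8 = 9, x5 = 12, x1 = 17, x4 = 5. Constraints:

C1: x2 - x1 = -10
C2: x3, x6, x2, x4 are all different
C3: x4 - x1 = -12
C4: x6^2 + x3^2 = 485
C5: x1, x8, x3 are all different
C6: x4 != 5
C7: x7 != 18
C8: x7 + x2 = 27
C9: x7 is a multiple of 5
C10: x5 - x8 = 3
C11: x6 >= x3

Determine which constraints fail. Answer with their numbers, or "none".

Constraint 6 is violated.

C1: x2 - x1 = 7 - 17 = -10 — satisfied.
C2: values 14, 17, 7, 5 are pairwise distinct — satisfied.
C3: x4 - x1 = 5 - 17 = -12 — satisfied.
C4: x6^2 + x3^2 = 17^2 + 14^2 = 289 + 196 = 485 — satisfied.
C5: values 17, 9, 14 are pairwise distinct — satisfied.
C6: x4 = 5, but 5 is required to differ — violated.
C7: x7 = 20, and 20 ≠ 18 — satisfied.
C8: x7 + x2 = 20 + 7 = 27 — satisfied.
C9: 20 / 5 = 4, so 5 divides 20 — satisfied.
C10: x5 - x8 = 12 - 9 = 3 — satisfied.
C11: x6 = 17, x3 = 14; 17 ≥ 14 — satisfied.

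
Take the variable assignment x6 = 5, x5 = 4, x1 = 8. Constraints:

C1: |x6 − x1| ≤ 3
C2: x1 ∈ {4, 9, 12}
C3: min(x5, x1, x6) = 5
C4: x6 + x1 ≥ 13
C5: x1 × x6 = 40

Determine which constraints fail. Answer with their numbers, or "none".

Constraints 2 and 3 are violated.

C1: |5 − 8| = 3; 3 ≤ 3 — holds.
C2: x1 = 8 is not in {4, 9, 12} — does not hold.
C3: min(4, 8, 5) = 4, not 5 — does not hold.
C4: x6 + x1 = 5 + 8 = 13; 13 ≥ 13 — holds.
C5: x1 × x6 = 8 × 5 = 40 — holds.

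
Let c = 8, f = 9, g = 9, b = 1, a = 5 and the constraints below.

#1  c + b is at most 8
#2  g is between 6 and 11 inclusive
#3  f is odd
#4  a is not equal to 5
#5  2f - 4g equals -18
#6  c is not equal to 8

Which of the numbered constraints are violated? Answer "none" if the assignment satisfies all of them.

#1 c + b = 8 + 1 = 9; 9 > 8, bound 8 not met — fails.
#2 g = 9 lies in [6, 11] — holds.
#3 f = 9 is odd — holds.
#4 a = 5, but 5 is required to differ — fails.
#5 2f - 4g = 2(9) - 4(9) = -18 — holds.
#6 c = 8, but 8 is required to differ — fails.

Constraints 1, 4, and 6 do not hold.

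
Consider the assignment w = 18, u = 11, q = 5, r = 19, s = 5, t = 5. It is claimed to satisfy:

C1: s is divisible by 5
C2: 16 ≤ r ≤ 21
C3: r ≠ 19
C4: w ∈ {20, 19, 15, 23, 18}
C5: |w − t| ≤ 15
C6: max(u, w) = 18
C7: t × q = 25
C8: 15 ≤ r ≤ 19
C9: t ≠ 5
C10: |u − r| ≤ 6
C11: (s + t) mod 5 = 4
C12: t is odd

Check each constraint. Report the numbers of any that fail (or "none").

C1: 5 / 5 = 1, so 5 divides 5 — OK.
C2: r = 19 lies in [16, 21] — OK.
C3: r = 19, but 19 is required to differ — violated.
C4: w = 18 is in {20, 19, 15, 23, 18} — OK.
C5: |18 − 5| = 13; 13 ≤ 15 — OK.
C6: max(11, 18) = 18 — OK.
C7: t × q = 5 × 5 = 25 — OK.
C8: r = 19 lies in [15, 19] — OK.
C9: t = 5, but 5 is required to differ — violated.
C10: |11 − 19| = 8; 8 > 6, exceeds bound 6 — violated.
C11: s + t = 10; 10 mod 5 = 0, not 4 — violated.
C12: t = 5 is odd — OK.

The assignment fails constraints 3, 9, 10, and 11.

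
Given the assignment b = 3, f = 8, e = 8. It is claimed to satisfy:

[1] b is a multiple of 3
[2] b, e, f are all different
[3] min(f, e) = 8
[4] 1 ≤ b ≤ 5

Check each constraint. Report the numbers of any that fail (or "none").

Constraint 2 does not hold.

[1] 3 / 3 = 1, so 3 divides 3 — satisfied.
[2] e = f = 8, not all different — violated.
[3] min(8, 8) = 8 — satisfied.
[4] b = 3 lies in [1, 5] — satisfied.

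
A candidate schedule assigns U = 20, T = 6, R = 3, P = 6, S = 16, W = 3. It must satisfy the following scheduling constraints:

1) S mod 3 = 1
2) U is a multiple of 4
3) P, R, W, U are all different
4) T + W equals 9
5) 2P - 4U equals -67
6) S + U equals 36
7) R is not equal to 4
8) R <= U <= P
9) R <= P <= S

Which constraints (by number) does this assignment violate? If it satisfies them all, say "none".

Constraints 3, 5, 8 are violated.

1) 16 mod 3 = 1 — OK.
2) 20 / 4 = 5, so 4 divides 20 — OK.
3) R = W = 3, not all different — violated.
4) T + W = 6 + 3 = 9 — OK.
5) 2P - 4U = 2(6) - 4(20) = -68, not -67 — violated.
6) S + U = 16 + 20 = 36 — OK.
7) R = 3, and 3 ≠ 4 — OK.
8) values 3, 20, 6; U = 20 is not <= P = 6 — violated.
9) values 3 <= 6 <= 16 — OK.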